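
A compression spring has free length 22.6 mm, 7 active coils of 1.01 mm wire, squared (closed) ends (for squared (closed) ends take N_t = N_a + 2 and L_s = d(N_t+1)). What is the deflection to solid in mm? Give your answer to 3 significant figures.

N_t = 9; L_s = 1.01·10 = 10.1 mm
δ_solid = L₀ − L_s = 22.6 − 10.1 = 12.5 mm

12.5 mm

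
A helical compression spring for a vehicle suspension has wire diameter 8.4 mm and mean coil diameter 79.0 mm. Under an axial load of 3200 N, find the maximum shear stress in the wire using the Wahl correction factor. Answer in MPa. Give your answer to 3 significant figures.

1250 MPa

Spring index C = D/d = 79.0/8.4 = 9.4048
K_W = (4C−1)/(4C−4) + 0.615/C = 36.619/33.619 + 0.0654 = 1.1546
τ₀ = 8FD/(πd³) = 8·3200·79.0/(π·8.4³) = 2.0224e+06/1862 = 1086.1 MPa
τ_max = K·τ₀ = 1.1546 × 1086.1 = 1254.1 MPa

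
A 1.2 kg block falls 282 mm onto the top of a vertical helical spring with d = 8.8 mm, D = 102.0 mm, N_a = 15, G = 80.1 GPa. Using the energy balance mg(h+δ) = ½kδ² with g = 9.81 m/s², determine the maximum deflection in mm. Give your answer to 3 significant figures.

k = Gd⁴/(8D³N_a) = (80.1×10³)(8.8⁴)/(8·102.0³·15) = 3.7721 N/mm
W = mg = 1.2 × 9.81 = 11.772 N
½kδ² − Wδ − Wh = 0 → δ = (W + √(W² + 2kWh))/k
δ = (11.772 + √(138.58 + 25044.4))/3.7721 = (11.772 + 158.69)/3.7721 = 45.191 mm

45.2 mm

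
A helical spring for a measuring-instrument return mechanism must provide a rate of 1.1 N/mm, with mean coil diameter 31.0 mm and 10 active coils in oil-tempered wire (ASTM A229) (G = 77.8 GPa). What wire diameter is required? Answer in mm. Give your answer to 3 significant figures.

d = (8D³N_a·k / G)^(1/4) = (8·31.0³·10·1.1 / (77.8×10³))^0.25
  = (33.697)^0.25 = 2.4093 mm

2.41 mm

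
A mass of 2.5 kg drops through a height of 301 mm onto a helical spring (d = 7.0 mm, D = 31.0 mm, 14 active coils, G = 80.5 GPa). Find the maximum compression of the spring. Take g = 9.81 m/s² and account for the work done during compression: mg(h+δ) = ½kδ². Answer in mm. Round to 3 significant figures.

k = Gd⁴/(8D³N_a) = (80.5×10³)(7.0⁴)/(8·31.0³·14) = 57.928 N/mm
W = mg = 2.5 × 9.81 = 24.525 N
½kδ² − Wδ − Wh = 0 → δ = (W + √(W² + 2kWh))/k
δ = (24.525 + √(601.48 + 855245))/57.928 = (24.525 + 925.12)/57.928 = 16.394 mm

16.4 mm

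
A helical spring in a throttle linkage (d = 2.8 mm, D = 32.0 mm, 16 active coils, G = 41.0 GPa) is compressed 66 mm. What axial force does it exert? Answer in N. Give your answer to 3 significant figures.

k = Gd⁴/(8D³N_a) = (41.0×10³)(2.8⁴)/(8·32.0³·16) = 0.60084 N/mm
F = k·δ = 0.60084 × 66 = 39.655 N

39.7 N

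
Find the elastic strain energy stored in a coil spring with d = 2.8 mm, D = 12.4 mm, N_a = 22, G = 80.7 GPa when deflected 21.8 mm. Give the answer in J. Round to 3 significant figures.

3.51 J

k = Gd⁴/(8D³N_a) = (80.7×10³)(2.8⁴)/(8·12.4³·22) = 14.782 N/mm
U = ½kδ² = 0.5 × 14.782 × 21.8² = 3512.5 N·mm = 3.5125 J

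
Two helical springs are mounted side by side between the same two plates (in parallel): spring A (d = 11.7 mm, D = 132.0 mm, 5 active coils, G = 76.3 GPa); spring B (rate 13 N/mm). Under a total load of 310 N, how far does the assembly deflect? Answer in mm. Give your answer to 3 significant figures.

k_A = Gd⁴/(8D³N_a) = (76.3×10³)(11.7⁴)/(8·132.0³·5) = 15.541 N/mm
Parallel: k_eq = 15.541 + 13 = 28.541 N/mm
δ = F/k_eq = 310/28.541 = 10.861 mm

10.9 mm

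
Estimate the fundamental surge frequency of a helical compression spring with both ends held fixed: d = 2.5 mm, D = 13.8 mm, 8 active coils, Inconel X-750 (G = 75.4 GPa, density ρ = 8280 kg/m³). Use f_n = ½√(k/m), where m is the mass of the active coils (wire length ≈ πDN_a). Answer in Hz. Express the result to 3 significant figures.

557 Hz

k = Gd⁴/(8D³N_a) = (75.4×10³)(2.5⁴)/(8·13.8³·8) = 17.511 N/mm = 17511 N/m
Wire length L = πDN_a = π·13.8·8 = 346.83 mm
m = ρ·(πd²/4)·L = 8280 × 4.9087×10⁻⁶ m² × 0.34683 m = 0.014097 kg
f_n = ½√(k/m) = 0.5·√(17511/0.014097) = 0.5·√(1.2422e+06) = 557.27 Hz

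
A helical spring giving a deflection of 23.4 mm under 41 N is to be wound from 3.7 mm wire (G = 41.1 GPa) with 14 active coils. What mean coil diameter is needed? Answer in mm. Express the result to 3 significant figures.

Required rate k = F/δ = 41/23.4 = 1.7521 N/mm
D = (Gd⁴/(8N_a·k))^(1/3) = (41.1×10³·3.7⁴/(8·14·1.7521))^(1/3)
  = (39252.1)^(1/3) = 33.9850 mm

34.0 mm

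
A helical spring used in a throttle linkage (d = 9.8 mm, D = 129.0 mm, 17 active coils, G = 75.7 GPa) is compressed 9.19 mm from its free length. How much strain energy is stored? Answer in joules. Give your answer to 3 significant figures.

k = Gd⁴/(8D³N_a) = (75.7×10³)(9.8⁴)/(8·129.0³·17) = 2.3916 N/mm
U = ½kδ² = 0.5 × 2.3916 × 9.19² = 100.99 N·mm = 0.10099 J

0.101 J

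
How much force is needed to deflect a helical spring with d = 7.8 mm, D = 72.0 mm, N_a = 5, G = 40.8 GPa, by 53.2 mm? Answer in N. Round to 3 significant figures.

538 N

k = Gd⁴/(8D³N_a) = (40.8×10³)(7.8⁴)/(8·72.0³·5) = 10.115 N/mm
F = k·δ = 10.115 × 53.2 = 538.14 N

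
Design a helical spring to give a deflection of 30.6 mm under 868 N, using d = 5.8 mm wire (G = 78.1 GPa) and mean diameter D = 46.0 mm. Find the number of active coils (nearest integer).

4

Required rate k = F/δ = 868/30.6 = 28.366 N/mm
N_a = Gd⁴/(8D³k) = (78.1×10³ × 5.8⁴)/(8 × 46.0³ × 28.366)
    = 8.83818e+07 / 2.20883e+07 = 4.001 → 4 coils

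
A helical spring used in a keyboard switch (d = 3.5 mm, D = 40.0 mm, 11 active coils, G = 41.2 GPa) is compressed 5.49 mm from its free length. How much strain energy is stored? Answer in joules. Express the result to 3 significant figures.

k = Gd⁴/(8D³N_a) = (41.2×10³)(3.5⁴)/(8·40.0³·11) = 1.0978 N/mm
U = ½kδ² = 0.5 × 1.0978 × 5.49² = 16.543 N·mm = 0.016543 J

0.0165 J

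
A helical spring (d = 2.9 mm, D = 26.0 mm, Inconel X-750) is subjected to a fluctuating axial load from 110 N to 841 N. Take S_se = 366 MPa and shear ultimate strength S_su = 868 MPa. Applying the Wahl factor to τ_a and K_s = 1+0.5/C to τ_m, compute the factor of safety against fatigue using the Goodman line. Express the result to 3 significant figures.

C = D/d = 26.0/2.9 = 8.9655; K_W = (4C−1)/(4C−4)+0.615/C = 1.1628; K_s = 1+0.5/C = 1.0558
F_a = (F_max−F_min)/2 = 365.5 N; F_m = (F_max+F_min)/2 = 475.5 N
τ_a = K_W·8F_aD/(πd³) = 1.1628 × 992.22 = 1153.7 MPa
τ_m = K_s·8F_mD/(πd³) = 1.0558 × 1290.8 = 1362.8 MPa
Goodman: 1/n_f = τ_a/S_se + τ_m/S_su = 1153.7/366 + 1362.8/868 = 3.15219 + 1.57007 = 4.7223
n_f = 1/4.7223 = 0.2118

0.212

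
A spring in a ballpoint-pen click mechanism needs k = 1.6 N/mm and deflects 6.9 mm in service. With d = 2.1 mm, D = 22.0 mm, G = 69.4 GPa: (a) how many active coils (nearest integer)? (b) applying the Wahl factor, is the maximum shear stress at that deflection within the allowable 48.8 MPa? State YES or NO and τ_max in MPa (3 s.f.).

N_a = Gd⁴/(8D³k) = (69.4×10³)(2.1⁴)/(8·22.0³·1.6) = 9.903 → N_a = 10
Actual rate k = Gd⁴/(8D³·10) = 1.5845 N/mm
Working load F = kδ = 1.5845·6.9 = 10.933 N
C = 22.0/2.1 = 10.4762; K_W = (4C−1)/(4C−4)+0.615/C = 1.1379
τ_max = K_W·8FD/(πd³) = 1.1379·66.135 = 75.252 MPa
τ_max > 48.8 MPa → exceeds allowable

(a) 10 coils; (b) NO, τ_max = 75.3 MPa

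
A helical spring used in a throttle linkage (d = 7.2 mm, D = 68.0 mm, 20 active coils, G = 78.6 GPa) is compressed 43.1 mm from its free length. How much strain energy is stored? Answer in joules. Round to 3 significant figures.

k = Gd⁴/(8D³N_a) = (78.6×10³)(7.2⁴)/(8·68.0³·20) = 4.1986 N/mm
U = ½kδ² = 0.5 × 4.1986 × 43.1² = 3899.7 N·mm = 3.8997 J

3.90 J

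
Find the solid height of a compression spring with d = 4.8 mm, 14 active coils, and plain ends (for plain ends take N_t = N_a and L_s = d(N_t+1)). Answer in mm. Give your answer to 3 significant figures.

72.0 mm

plain ends: N_t = N_a = 14
L_s = d·(N_t+1) = 4.8 × 15 = 72 mm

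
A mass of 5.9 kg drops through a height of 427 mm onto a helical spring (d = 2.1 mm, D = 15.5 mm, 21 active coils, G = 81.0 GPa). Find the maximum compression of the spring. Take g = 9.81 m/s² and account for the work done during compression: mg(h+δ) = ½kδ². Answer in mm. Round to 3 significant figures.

165 mm

k = Gd⁴/(8D³N_a) = (81.0×10³)(2.1⁴)/(8·15.5³·21) = 2.518 N/mm
W = mg = 5.9 × 9.81 = 57.879 N
½kδ² − Wδ − Wh = 0 → δ = (W + √(W² + 2kWh))/k
δ = (57.879 + √(3350 + 124462))/2.518 = (57.879 + 357.51)/2.518 = 164.97 mm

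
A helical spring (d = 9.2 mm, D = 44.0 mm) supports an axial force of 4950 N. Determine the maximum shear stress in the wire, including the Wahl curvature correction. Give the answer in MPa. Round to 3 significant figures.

Spring index C = D/d = 44.0/9.2 = 4.7826
K_W = (4C−1)/(4C−4) + 0.615/C = 18.130/15.130 + 0.1286 = 1.3269
τ₀ = 8FD/(πd³) = 8·4950·44.0/(π·9.2³) = 1.7424e+06/2446.3 = 712.25 MPa
τ_max = K·τ₀ = 1.3269 × 712.25 = 945.07 MPa

945 MPa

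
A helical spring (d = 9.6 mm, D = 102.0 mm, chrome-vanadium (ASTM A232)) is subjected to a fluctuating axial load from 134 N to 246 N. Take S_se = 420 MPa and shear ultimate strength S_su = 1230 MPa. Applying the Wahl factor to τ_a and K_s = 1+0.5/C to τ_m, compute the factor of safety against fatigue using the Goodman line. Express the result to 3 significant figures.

10.9

C = D/d = 102.0/9.6 = 10.6250; K_W = (4C−1)/(4C−4)+0.615/C = 1.1358; K_s = 1+0.5/C = 1.0471
F_a = (F_max−F_min)/2 = 56 N; F_m = (F_max+F_min)/2 = 190 N
τ_a = K_W·8F_aD/(πd³) = 1.1358 × 16.44 = 18.673 MPa
τ_m = K_s·8F_mD/(πd³) = 1.0471 × 55.78 = 58.405 MPa
Goodman: 1/n_f = τ_a/S_se + τ_m/S_su = 18.673/420 + 58.405/1230 = 0.04446 + 0.04748 = 0.091944
n_f = 1/0.091944 = 10.88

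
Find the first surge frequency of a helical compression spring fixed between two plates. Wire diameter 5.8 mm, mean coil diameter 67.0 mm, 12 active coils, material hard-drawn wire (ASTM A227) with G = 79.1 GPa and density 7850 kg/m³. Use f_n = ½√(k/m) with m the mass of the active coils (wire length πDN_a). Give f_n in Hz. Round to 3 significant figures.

k = Gd⁴/(8D³N_a) = (79.1×10³)(5.8⁴)/(8·67.0³·12) = 3.1002 N/mm = 3100.2 N/m
Wire length L = πDN_a = π·67.0·12 = 2525.8 mm
m = ρ·(πd²/4)·L = 7850 × 26.421×10⁻⁶ m² × 2.5258 m = 0.52387 kg
f_n = ½√(k/m) = 0.5·√(3100.2/0.52387) = 0.5·√(5918) = 38.464 Hz

38.5 Hz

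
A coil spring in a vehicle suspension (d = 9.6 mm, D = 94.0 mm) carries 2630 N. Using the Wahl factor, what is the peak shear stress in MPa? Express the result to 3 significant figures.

817 MPa

Spring index C = D/d = 94.0/9.6 = 9.7917
K_W = (4C−1)/(4C−4) + 0.615/C = 38.167/35.167 + 0.0628 = 1.1481
τ₀ = 8FD/(πd³) = 8·2630·94.0/(π·9.6³) = 1.97776e+06/2779.5 = 711.56 MPa
τ_max = K·τ₀ = 1.1481 × 711.56 = 816.95 MPa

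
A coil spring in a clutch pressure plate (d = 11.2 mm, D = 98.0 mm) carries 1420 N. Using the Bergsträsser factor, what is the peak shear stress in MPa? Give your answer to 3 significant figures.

Spring index C = D/d = 98.0/11.2 = 8.7500
K_B = (4C+2)/(4C−3) = 37.000/32.000 = 1.1562
τ₀ = 8FD/(πd³) = 8·1420·98.0/(π·11.2³) = 1.11328e+06/4413.7 = 252.23 MPa
τ_max = K·τ₀ = 1.1562 × 252.23 = 291.64 MPa

292 MPa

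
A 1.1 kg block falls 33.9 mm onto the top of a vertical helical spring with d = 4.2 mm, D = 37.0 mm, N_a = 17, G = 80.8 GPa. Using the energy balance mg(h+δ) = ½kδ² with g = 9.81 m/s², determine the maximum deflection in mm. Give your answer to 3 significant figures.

17.4 mm

k = Gd⁴/(8D³N_a) = (80.8×10³)(4.2⁴)/(8·37.0³·17) = 3.6498 N/mm
W = mg = 1.1 × 9.81 = 10.791 N
½kδ² − Wδ − Wh = 0 → δ = (W + √(W² + 2kWh))/k
δ = (10.791 + √(116.45 + 2670.27))/3.6498 = (10.791 + 52.789)/3.6498 = 17.42 mm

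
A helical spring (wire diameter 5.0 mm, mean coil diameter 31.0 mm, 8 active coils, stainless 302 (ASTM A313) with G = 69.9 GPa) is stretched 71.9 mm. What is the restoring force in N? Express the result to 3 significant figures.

k = Gd⁴/(8D³N_a) = (69.9×10³)(5.0⁴)/(8·31.0³·8) = 22.914 N/mm
F = k·δ = 22.914 × 71.9 = 1647.5 N

1650 N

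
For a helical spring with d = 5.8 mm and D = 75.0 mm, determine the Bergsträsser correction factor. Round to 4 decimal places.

C = D/d = 75.0/5.8 = 12.9310
K_B = (4C+2)/(4C−3) = 53.724/48.724 = 1.1026

1.1026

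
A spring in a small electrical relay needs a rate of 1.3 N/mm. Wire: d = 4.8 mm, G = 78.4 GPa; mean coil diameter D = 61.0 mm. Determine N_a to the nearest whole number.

N_a = Gd⁴/(8D³k) = (78.4×10³ × 4.8⁴)/(8 × 61.0³ × 1.3)
    = 4.1618e+07 / 2.3606e+06 = 17.63 → 18 coils

18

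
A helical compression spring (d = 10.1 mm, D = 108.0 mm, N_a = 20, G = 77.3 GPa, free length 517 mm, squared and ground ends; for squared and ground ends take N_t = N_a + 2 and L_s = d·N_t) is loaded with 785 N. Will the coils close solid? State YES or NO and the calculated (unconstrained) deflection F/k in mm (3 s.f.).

NO, δ = 197 mm

k = Gd⁴/(8D³N_a) = (77.3×10³)(10.1⁴)/(8·108.0³·20) = 3.9909 N/mm
N_t = 22; L_s = 10.1·22 = 222.2 mm; δ_solid = L₀ − L_s = 517 − 222.2 = 294.8 mm
δ = F/k = 785/3.9909 = 196.7 mm
δ < δ_solid → spring does not go solid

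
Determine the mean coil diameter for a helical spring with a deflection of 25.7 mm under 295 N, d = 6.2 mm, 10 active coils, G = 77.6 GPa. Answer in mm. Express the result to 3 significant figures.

50.0 mm

Required rate k = F/δ = 295/25.7 = 11.479 N/mm
D = (Gd⁴/(8N_a·k))^(1/3) = (77.6×10³·6.2⁴/(8·10·11.479))^(1/3)
  = (124868)^(1/3) = 49.9823 mm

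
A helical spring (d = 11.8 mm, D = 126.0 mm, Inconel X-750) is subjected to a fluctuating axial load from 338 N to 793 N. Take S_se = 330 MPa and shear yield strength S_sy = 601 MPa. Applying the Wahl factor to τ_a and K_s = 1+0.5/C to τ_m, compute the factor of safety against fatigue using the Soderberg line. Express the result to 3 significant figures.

C = D/d = 126.0/11.8 = 10.6780; K_W = (4C−1)/(4C−4)+0.615/C = 1.1351; K_s = 1+0.5/C = 1.0468
F_a = (F_max−F_min)/2 = 227.5 N; F_m = (F_max+F_min)/2 = 565.5 N
τ_a = K_W·8F_aD/(πd³) = 1.1351 × 44.427 = 50.429 MPa
τ_m = K_s·8F_mD/(πd³) = 1.0468 × 110.43 = 115.6 MPa
Soderberg: 1/n_f = τ_a/S_se + τ_m/S_sy = 50.429/330 + 115.6/601 = 0.15281 + 0.19235 = 0.34517
n_f = 1/0.34517 = 2.897

2.90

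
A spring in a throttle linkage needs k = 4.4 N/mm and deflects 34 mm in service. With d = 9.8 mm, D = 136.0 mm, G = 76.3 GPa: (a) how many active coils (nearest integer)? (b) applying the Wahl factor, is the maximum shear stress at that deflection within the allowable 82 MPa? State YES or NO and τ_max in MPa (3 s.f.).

N_a = Gd⁴/(8D³k) = (76.3×10³)(9.8⁴)/(8·136.0³·4.4) = 7.948 → N_a = 8
Actual rate k = Gd⁴/(8D³·8) = 4.3715 N/mm
Working load F = kδ = 4.3715·34 = 148.63 N
C = 136.0/9.8 = 13.8776; K_W = (4C−1)/(4C−4)+0.615/C = 1.1026
τ_max = K_W·8FD/(πd³) = 1.1026·54.69 = 60.299 MPa
τ_max ≤ 82 MPa → acceptable

(a) 8 coils; (b) YES, τ_max = 60.3 MPa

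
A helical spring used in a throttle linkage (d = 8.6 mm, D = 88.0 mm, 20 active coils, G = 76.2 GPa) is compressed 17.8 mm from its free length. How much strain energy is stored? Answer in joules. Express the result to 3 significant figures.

0.606 J

k = Gd⁴/(8D³N_a) = (76.2×10³)(8.6⁴)/(8·88.0³·20) = 3.8228 N/mm
U = ½kδ² = 0.5 × 3.8228 × 17.8² = 605.61 N·mm = 0.60561 J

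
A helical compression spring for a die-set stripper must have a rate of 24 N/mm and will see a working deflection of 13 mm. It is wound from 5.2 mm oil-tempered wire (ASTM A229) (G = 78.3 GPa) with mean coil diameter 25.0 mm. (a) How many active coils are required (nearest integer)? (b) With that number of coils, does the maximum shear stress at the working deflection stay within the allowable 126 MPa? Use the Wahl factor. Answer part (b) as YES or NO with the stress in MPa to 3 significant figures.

N_a = Gd⁴/(8D³k) = (78.3×10³)(5.2⁴)/(8·25.0³·24) = 19.08 → N_a = 19
Actual rate k = Gd⁴/(8D³·19) = 24.105 N/mm
Working load F = kδ = 24.105·13 = 313.37 N
C = 25.0/5.2 = 4.8077; K_W = (4C−1)/(4C−4)+0.615/C = 1.3249
τ_max = K_W·8FD/(πd³) = 1.3249·141.88 = 187.98 MPa
τ_max > 126 MPa → exceeds allowable

(a) 19 coils; (b) NO, τ_max = 188 MPa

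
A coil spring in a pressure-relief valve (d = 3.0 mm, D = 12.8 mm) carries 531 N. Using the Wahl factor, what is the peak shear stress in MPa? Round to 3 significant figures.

Spring index C = D/d = 12.8/3.0 = 4.2667
K_W = (4C−1)/(4C−4) + 0.615/C = 16.067/13.067 + 0.1441 = 1.3737
τ₀ = 8FD/(πd³) = 8·531·12.8/(π·3.0³) = 54374.4/84.823 = 641.03 MPa
τ_max = K·τ₀ = 1.3737 × 641.03 = 880.61 MPa

881 MPa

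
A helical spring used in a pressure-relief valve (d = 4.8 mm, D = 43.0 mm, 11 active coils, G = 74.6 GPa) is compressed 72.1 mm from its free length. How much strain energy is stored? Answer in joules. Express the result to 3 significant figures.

14.7 J

k = Gd⁴/(8D³N_a) = (74.6×10³)(4.8⁴)/(8·43.0³·11) = 5.66 N/mm
U = ½kδ² = 0.5 × 5.66 × 72.1² = 14711 N·mm = 14.711 J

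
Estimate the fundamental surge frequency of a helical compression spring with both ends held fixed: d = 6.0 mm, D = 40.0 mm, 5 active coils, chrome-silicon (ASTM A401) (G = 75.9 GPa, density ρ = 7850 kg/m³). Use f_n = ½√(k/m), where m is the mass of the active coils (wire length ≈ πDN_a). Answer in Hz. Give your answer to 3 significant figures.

262 Hz

k = Gd⁴/(8D³N_a) = (75.9×10³)(6.0⁴)/(8·40.0³·5) = 38.424 N/mm = 38424 N/m
Wire length L = πDN_a = π·40.0·5 = 628.32 mm
m = ρ·(πd²/4)·L = 7850 × 28.274×10⁻⁶ m² × 0.62832 m = 0.13946 kg
f_n = ½√(k/m) = 0.5·√(38424/0.13946) = 0.5·√(2.7553e+05) = 262.45 Hz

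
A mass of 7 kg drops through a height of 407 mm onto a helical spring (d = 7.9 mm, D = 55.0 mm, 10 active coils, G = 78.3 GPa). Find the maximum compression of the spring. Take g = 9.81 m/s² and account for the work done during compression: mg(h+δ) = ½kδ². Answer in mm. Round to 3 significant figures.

k = Gd⁴/(8D³N_a) = (78.3×10³)(7.9⁴)/(8·55.0³·10) = 22.914 N/mm
W = mg = 7 × 9.81 = 68.67 N
½kδ² − Wδ − Wh = 0 → δ = (W + √(W² + 2kWh))/k
δ = (68.67 + √(4715.6 + 1.28081e+06))/22.914 = (68.67 + 1133.8)/22.914 = 52.479 mm

52.5 mm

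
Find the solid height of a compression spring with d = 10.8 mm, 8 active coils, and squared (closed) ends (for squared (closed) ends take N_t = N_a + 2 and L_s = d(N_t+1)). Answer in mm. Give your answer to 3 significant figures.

squared (closed) ends: N_t = N_a + 2 = 8 + 2 = 10
L_s = d·(N_t+1) = 10.8 × 11 = 118.8 mm

119 mm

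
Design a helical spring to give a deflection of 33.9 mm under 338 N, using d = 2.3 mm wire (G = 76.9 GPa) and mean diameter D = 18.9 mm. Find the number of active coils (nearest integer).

4

Required rate k = F/δ = 338/33.9 = 9.9705 N/mm
N_a = Gd⁴/(8D³k) = (76.9×10³ × 2.3⁴)/(8 × 18.9³ × 9.9705)
    = 2.15198e+06 / 538508 = 3.996 → 4 coils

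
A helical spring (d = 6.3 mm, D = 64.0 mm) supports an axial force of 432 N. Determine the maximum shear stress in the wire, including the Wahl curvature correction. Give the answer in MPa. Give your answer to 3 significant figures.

Spring index C = D/d = 64.0/6.3 = 10.1587
K_W = (4C−1)/(4C−4) + 0.615/C = 39.635/36.635 + 0.0605 = 1.1424
τ₀ = 8FD/(πd³) = 8·432·64.0/(π·6.3³) = 221184/785.55 = 281.57 MPa
τ_max = K·τ₀ = 1.1424 × 281.57 = 321.67 MPa

322 MPa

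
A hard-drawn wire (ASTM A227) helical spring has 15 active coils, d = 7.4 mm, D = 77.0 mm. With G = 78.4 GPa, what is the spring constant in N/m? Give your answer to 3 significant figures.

4290 N/m

k = Gd⁴/(8D³N_a) = (78.4×10³ × 7.4⁴) / (8 × 77.0³ × 15)
  = 2.35095e+08 / 5.4784e+07 = 4.2913 N/mm = 4291.3 N/m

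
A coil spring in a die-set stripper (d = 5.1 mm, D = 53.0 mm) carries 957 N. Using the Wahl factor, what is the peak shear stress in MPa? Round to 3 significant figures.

1110 MPa

Spring index C = D/d = 53.0/5.1 = 10.3922
K_W = (4C−1)/(4C−4) + 0.615/C = 40.569/37.569 + 0.0592 = 1.1390
τ₀ = 8FD/(πd³) = 8·957·53.0/(π·5.1³) = 405768/416.74 = 973.68 MPa
τ_max = K·τ₀ = 1.1390 × 973.68 = 1109.1 MPa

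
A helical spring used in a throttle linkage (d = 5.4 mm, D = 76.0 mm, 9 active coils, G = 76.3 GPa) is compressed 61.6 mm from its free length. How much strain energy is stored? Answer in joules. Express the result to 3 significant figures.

k = Gd⁴/(8D³N_a) = (76.3×10³)(5.4⁴)/(8·76.0³·9) = 2.0527 N/mm
U = ½kδ² = 0.5 × 2.0527 × 61.6² = 3894.6 N·mm = 3.8946 J

3.89 J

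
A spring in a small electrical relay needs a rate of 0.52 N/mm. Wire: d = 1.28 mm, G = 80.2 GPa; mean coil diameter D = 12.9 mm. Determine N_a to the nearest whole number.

N_a = Gd⁴/(8D³k) = (80.2×10³ × 1.28⁴)/(8 × 12.9³ × 0.52)
    = 215285 / 8930.23 = 24.11 → 24 coils

24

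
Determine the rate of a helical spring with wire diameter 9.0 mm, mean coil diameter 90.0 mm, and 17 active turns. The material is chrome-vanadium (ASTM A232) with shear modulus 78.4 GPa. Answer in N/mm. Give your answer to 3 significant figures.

5.19 N/mm

k = Gd⁴/(8D³N_a) = (78.4×10³ × 9.0⁴) / (8 × 90.0³ × 17)
  = 5.14382e+08 / 9.9144e+07 = 5.1882 N/mm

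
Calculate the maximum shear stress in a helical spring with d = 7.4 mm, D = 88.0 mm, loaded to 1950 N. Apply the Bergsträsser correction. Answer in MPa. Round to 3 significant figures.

1200 MPa

Spring index C = D/d = 88.0/7.4 = 11.8919
K_B = (4C+2)/(4C−3) = 49.568/44.568 = 1.1122
τ₀ = 8FD/(πd³) = 8·1950·88.0/(π·7.4³) = 1.3728e+06/1273 = 1078.4 MPa
τ_max = K·τ₀ = 1.1122 × 1078.4 = 1199.3 MPa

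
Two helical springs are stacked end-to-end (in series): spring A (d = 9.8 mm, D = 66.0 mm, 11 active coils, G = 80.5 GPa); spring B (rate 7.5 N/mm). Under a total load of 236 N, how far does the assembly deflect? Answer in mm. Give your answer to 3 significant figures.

k_A = Gd⁴/(8D³N_a) = (80.5×10³)(9.8⁴)/(8·66.0³·11) = 29.348 N/mm
Series: 1/k_eq = 1/29.348 + 1/7.5 = 0.16741; k_eq = 5.9735 N/mm
δ = F/k_eq = 236/5.9735 = 39.508 mm

39.5 mm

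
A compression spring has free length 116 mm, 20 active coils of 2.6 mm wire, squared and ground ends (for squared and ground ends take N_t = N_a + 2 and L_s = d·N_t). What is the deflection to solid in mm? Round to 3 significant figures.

58.8 mm

N_t = 22; L_s = 2.6·22 = 57.2 mm
δ_solid = L₀ − L_s = 116 − 57.2 = 58.8 mm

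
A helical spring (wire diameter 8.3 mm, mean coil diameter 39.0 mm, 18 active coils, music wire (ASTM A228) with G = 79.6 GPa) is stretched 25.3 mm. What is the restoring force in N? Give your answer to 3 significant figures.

1120 N

k = Gd⁴/(8D³N_a) = (79.6×10³)(8.3⁴)/(8·39.0³·18) = 44.225 N/mm
F = k·δ = 44.225 × 25.3 = 1118.9 N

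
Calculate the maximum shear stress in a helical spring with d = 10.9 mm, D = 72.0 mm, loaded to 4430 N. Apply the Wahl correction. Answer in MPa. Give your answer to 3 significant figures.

769 MPa

Spring index C = D/d = 72.0/10.9 = 6.6055
K_W = (4C−1)/(4C−4) + 0.615/C = 25.422/22.422 + 0.0931 = 1.2269
τ₀ = 8FD/(πd³) = 8·4430·72.0/(π·10.9³) = 2.55168e+06/4068.5 = 627.19 MPa
τ_max = K·τ₀ = 1.2269 × 627.19 = 769.5 MPa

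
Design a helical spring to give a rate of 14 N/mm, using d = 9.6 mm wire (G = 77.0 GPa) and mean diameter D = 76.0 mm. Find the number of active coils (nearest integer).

N_a = Gd⁴/(8D³k) = (77.0×10³ × 9.6⁴)/(8 × 76.0³ × 14)
    = 6.53997e+08 / 4.91653e+07 = 13.3 → 13 coils

13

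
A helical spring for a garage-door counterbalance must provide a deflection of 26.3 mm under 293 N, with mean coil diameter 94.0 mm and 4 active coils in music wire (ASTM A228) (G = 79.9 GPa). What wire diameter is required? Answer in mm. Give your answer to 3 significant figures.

7.80 mm

Required rate k = F/δ = 293/26.3 = 11.141 N/mm
d = (8D³N_a·k / G)^(1/4) = (8·94.0³·4·11.141 / (79.9×10³))^0.25
  = (3705.9)^0.25 = 7.8023 mm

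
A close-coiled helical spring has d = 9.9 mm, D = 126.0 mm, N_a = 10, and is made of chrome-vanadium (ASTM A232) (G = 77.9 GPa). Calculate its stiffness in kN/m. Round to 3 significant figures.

4.68 kN/m

k = Gd⁴/(8D³N_a) = (77.9×10³ × 9.9⁴) / (8 × 126.0³ × 10)
  = 7.48304e+08 / 1.6003e+08 = 4.676 N/mm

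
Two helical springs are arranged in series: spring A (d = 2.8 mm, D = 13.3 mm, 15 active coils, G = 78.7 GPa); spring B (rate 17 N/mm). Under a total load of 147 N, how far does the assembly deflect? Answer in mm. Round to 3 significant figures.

17.2 mm

k_A = Gd⁴/(8D³N_a) = (78.7×10³)(2.8⁴)/(8·13.3³·15) = 17.134 N/mm
Series: 1/k_eq = 1/17.134 + 1/17 = 0.11719; k_eq = 8.5335 N/mm
δ = F/k_eq = 147/8.5335 = 17.226 mm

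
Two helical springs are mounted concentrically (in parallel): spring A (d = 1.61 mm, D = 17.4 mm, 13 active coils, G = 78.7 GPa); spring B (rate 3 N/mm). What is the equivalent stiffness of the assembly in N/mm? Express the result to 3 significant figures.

k_A = Gd⁴/(8D³N_a) = (78.7×10³)(1.61⁴)/(8·17.4³·13) = 0.96516 N/mm
Parallel: k_eq = 0.96516 + 3 = 3.9652 N/mm

3.97 N/mm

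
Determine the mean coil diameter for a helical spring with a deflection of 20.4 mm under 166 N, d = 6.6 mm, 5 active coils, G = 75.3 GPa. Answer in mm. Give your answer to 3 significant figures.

Required rate k = F/δ = 166/20.4 = 8.1373 N/mm
D = (Gd⁴/(8N_a·k))^(1/3) = (75.3×10³·6.6⁴/(8·5·8.1373))^(1/3)
  = (438968)^(1/3) = 75.9995 mm

76.0 mm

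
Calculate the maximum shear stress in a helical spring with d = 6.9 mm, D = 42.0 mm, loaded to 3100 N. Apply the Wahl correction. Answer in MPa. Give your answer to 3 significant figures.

Spring index C = D/d = 42.0/6.9 = 6.0870
K_W = (4C−1)/(4C−4) + 0.615/C = 23.348/20.348 + 0.1010 = 1.2485
τ₀ = 8FD/(πd³) = 8·3100·42.0/(π·6.9³) = 1.0416e+06/1032 = 1009.3 MPa
τ_max = K·τ₀ = 1.2485 × 1009.3 = 1260 MPa

1260 MPa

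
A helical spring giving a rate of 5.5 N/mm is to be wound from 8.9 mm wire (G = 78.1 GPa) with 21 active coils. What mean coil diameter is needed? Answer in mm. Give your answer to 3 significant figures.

D = (Gd⁴/(8N_a·k))^(1/3) = (78.1×10³·8.9⁴/(8·21·5.5))^(1/3)
  = (530321)^(1/3) = 80.9431 mm

80.9 mm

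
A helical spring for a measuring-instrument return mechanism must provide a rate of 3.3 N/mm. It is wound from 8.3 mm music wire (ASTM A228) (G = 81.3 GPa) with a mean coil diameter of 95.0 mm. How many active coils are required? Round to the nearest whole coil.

17

N_a = Gd⁴/(8D³k) = (81.3×10³ × 8.3⁴)/(8 × 95.0³ × 3.3)
    = 3.85836e+08 / 2.26347e+07 = 17.05 → 17 coils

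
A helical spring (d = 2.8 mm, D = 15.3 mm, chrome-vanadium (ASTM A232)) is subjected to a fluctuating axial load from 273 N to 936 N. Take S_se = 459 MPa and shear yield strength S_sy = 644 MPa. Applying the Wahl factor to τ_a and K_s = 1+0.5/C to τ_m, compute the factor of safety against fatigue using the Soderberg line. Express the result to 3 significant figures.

0.289

C = D/d = 15.3/2.8 = 5.4643; K_W = (4C−1)/(4C−4)+0.615/C = 1.2805; K_s = 1+0.5/C = 1.0915
F_a = (F_max−F_min)/2 = 331.5 N; F_m = (F_max+F_min)/2 = 604.5 N
τ_a = K_W·8F_aD/(πd³) = 1.2805 × 588.36 = 753.42 MPa
τ_m = K_s·8F_mD/(πd³) = 1.0915 × 1072.9 = 1171.1 MPa
Soderberg: 1/n_f = τ_a/S_se + τ_m/S_sy = 753.42/459 + 1171.1/644 = 1.64144 + 1.81841 = 3.4599
n_f = 1/3.4599 = 0.289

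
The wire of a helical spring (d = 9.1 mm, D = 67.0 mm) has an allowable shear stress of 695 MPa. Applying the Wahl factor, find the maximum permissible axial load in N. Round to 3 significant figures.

C = D/d = 67.0/9.1 = 7.3626
K_W = (4C−1)/(4C−4) + 0.615/C = 28.451/25.451 + 0.0835 = 1.2014
τ_max = K·8FD/(πd³) → F_max = τ_allow·πd³/(8DK)
F_max = 695·π·9.1³/(8·67.0·1.2014) = 1.6454e+06/643.95 = 2555.1 N

2560 N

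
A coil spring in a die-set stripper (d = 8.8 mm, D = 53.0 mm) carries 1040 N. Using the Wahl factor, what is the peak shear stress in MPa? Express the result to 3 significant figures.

258 MPa

Spring index C = D/d = 53.0/8.8 = 6.0227
K_W = (4C−1)/(4C−4) + 0.615/C = 23.091/20.091 + 0.1021 = 1.2514
τ₀ = 8FD/(πd³) = 8·1040·53.0/(π·8.8³) = 440960/2140.9 = 205.97 MPa
τ_max = K·τ₀ = 1.2514 × 205.97 = 257.76 MPa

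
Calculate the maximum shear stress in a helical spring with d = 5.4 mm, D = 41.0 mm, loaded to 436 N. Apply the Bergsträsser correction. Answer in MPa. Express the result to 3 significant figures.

Spring index C = D/d = 41.0/5.4 = 7.5926
K_B = (4C+2)/(4C−3) = 32.370/27.370 = 1.1827
τ₀ = 8FD/(πd³) = 8·436·41.0/(π·5.4³) = 143008/494.69 = 289.09 MPa
τ_max = K·τ₀ = 1.1827 × 289.09 = 341.9 MPa

342 MPa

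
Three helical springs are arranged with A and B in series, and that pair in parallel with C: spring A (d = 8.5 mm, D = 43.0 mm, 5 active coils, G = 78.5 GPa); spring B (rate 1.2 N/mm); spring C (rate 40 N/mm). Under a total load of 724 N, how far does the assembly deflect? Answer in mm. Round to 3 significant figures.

k_A = Gd⁴/(8D³N_a) = (78.5×10³)(8.5⁴)/(8·43.0³·5) = 128.85 N/mm
Springs A,B series: k_AB = 1/(1/128.85+1/1.2) = 1.1889 N/mm; parallel with C: k_eq = 1.1889+40 = 41.189 N/mm
δ = F/k_eq = 724/41.189 = 17.578 mm

17.6 mm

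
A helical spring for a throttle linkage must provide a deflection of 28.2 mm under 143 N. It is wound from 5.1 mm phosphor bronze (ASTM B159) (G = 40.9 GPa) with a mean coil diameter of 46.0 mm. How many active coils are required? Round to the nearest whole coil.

7

Required rate k = F/δ = 143/28.2 = 5.0709 N/mm
N_a = Gd⁴/(8D³k) = (40.9×10³ × 5.1⁴)/(8 × 46.0³ × 5.0709)
    = 2.76697e+07 / 3.94867e+06 = 7.007 → 7 coils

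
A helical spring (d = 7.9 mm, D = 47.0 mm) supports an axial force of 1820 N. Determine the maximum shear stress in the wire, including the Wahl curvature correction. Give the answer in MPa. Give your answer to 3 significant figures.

554 MPa

Spring index C = D/d = 47.0/7.9 = 5.9494
K_W = (4C−1)/(4C−4) + 0.615/C = 22.797/19.797 + 0.1034 = 1.2549
τ₀ = 8FD/(πd³) = 8·1820·47.0/(π·7.9³) = 684320/1548.9 = 441.8 MPa
τ_max = K·τ₀ = 1.2549 × 441.8 = 554.42 MPa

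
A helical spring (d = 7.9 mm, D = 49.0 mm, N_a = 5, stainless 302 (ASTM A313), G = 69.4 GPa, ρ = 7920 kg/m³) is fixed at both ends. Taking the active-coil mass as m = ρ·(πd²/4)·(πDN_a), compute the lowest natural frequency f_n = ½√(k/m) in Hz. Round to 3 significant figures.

219 Hz

k = Gd⁴/(8D³N_a) = (69.4×10³)(7.9⁴)/(8·49.0³·5) = 57.441 N/mm = 57441 N/m
Wire length L = πDN_a = π·49.0·5 = 769.69 mm
m = ρ·(πd²/4)·L = 7920 × 49.017×10⁻⁶ m² × 0.76969 m = 0.2988 kg
f_n = ½√(k/m) = 0.5·√(57441/0.2988) = 0.5·√(1.9224e+05) = 219.22 Hz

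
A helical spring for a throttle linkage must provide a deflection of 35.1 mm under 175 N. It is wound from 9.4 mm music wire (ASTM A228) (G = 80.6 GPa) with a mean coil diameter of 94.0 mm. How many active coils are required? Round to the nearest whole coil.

Required rate k = F/δ = 175/35.1 = 4.9858 N/mm
N_a = Gd⁴/(8D³k) = (80.6×10³ × 9.4⁴)/(8 × 94.0³ × 4.9858)
    = 6.29284e+08 / 3.31287e+07 = 19 → 19 coils

19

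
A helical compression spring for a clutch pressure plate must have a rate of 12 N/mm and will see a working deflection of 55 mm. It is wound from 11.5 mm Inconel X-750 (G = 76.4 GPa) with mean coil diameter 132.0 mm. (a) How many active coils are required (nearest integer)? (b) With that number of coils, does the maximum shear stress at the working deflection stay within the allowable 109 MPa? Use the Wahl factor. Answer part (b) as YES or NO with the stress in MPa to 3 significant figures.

N_a = Gd⁴/(8D³k) = (76.4×10³)(11.5⁴)/(8·132.0³·12) = 6.052 → N_a = 6
Actual rate k = Gd⁴/(8D³·6) = 12.104 N/mm
Working load F = kδ = 12.104·55 = 665.71 N
C = 132.0/11.5 = 11.4783; K_W = (4C−1)/(4C−4)+0.615/C = 1.1252
τ_max = K_W·8FD/(πd³) = 1.1252·147.13 = 165.55 MPa
τ_max > 109 MPa → exceeds allowable

(a) 6 coils; (b) NO, τ_max = 166 MPa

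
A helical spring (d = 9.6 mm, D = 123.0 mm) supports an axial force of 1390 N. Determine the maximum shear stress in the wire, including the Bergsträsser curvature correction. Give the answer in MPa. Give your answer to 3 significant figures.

543 MPa

Spring index C = D/d = 123.0/9.6 = 12.8125
K_B = (4C+2)/(4C−3) = 53.250/48.250 = 1.1036
τ₀ = 8FD/(πd³) = 8·1390·123.0/(π·9.6³) = 1.36776e+06/2779.5 = 492.09 MPa
τ_max = K·τ₀ = 1.1036 × 492.09 = 543.09 MPa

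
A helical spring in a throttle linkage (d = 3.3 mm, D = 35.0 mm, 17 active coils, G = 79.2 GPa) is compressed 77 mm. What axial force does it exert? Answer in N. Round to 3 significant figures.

124 N

k = Gd⁴/(8D³N_a) = (79.2×10³)(3.3⁴)/(8·35.0³·17) = 1.6108 N/mm
F = k·δ = 1.6108 × 77 = 124.03 N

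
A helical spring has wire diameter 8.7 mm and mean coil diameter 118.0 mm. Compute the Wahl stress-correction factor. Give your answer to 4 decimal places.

C = D/d = 118.0/8.7 = 13.5632
K_W = (4C−1)/(4C−4) + 0.615/C = 53.253/50.253 + 0.0453 = 1.1050

1.1050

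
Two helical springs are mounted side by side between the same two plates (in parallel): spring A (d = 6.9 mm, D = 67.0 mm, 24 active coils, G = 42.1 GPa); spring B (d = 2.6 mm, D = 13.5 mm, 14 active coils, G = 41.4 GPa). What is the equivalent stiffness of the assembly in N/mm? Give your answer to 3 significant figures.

8.52 N/mm

k_A = Gd⁴/(8D³N_a) = (42.1×10³)(6.9⁴)/(8·67.0³·24) = 1.6525 N/mm
k_B = Gd⁴/(8D³N_a) = (41.4×10³)(2.6⁴)/(8·13.5³·14) = 6.8655 N/mm
Parallel: k_eq = 1.6525 + 6.8655 = 8.5181 N/mm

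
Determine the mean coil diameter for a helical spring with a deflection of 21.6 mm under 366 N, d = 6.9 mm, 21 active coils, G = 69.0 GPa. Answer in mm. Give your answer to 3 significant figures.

38.0 mm

Required rate k = F/δ = 366/21.6 = 16.944 N/mm
D = (Gd⁴/(8N_a·k))^(1/3) = (69.0×10³·6.9⁴/(8·21·16.944))^(1/3)
  = (54942.6)^(1/3) = 38.0163 mm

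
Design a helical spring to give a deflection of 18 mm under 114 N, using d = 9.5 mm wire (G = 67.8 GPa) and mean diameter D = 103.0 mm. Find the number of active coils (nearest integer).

10

Required rate k = F/δ = 114/18 = 6.3333 N/mm
N_a = Gd⁴/(8D³k) = (67.8×10³ × 9.5⁴)/(8 × 103.0³ × 6.3333)
    = 5.52235e+08 / 5.53648e+07 = 9.974 → 10 coils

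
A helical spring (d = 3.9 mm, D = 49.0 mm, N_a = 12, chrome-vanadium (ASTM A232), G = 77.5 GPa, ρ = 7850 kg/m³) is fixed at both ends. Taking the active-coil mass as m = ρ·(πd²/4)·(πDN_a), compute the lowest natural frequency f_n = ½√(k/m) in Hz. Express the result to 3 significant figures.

47.9 Hz

k = Gd⁴/(8D³N_a) = (77.5×10³)(3.9⁴)/(8·49.0³·12) = 1.5875 N/mm = 1587.5 N/m
Wire length L = πDN_a = π·49.0·12 = 1847.3 mm
m = ρ·(πd²/4)·L = 7850 × 11.946×10⁻⁶ m² × 1.8473 m = 0.17323 kg
f_n = ½√(k/m) = 0.5·√(1587.5/0.17323) = 0.5·√(9164) = 47.864 Hz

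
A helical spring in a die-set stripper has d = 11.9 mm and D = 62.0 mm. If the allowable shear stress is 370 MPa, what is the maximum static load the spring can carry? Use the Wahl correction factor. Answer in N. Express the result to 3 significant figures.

3050 N

C = D/d = 62.0/11.9 = 5.2101
K_W = (4C−1)/(4C−4) + 0.615/C = 19.840/16.840 + 0.1180 = 1.2962
τ_max = K·8FD/(πd³) → F_max = τ_allow·πd³/(8DK)
F_max = 370·π·11.9³/(8·62.0·1.2962) = 1.9588e+06/642.91 = 3046.8 N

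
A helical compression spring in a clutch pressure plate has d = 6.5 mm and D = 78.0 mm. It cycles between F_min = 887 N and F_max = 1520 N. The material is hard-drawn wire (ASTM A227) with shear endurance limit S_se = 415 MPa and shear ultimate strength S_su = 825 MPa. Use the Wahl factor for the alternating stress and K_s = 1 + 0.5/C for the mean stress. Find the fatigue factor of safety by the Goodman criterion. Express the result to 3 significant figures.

C = D/d = 78.0/6.5 = 12.0000; K_W = (4C−1)/(4C−4)+0.615/C = 1.1194; K_s = 1+0.5/C = 1.0417
F_a = (F_max−F_min)/2 = 316.5 N; F_m = (F_max+F_min)/2 = 1203.5 N
τ_a = K_W·8F_aD/(πd³) = 1.1194 × 228.91 = 256.25 MPa
τ_m = K_s·8F_mD/(πd³) = 1.0417 × 870.44 = 906.71 MPa
Goodman: 1/n_f = τ_a/S_se + τ_m/S_su = 256.25/415 + 906.71/825 = 0.61747 + 1.09905 = 1.7165
n_f = 1/1.7165 = 0.5826

0.583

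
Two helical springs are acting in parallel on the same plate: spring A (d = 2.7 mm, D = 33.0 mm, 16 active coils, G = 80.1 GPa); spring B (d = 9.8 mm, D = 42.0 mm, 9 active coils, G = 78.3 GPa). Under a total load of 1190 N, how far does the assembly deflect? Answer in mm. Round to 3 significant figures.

k_A = Gd⁴/(8D³N_a) = (80.1×10³)(2.7⁴)/(8·33.0³·16) = 0.92541 N/mm
k_B = Gd⁴/(8D³N_a) = (78.3×10³)(9.8⁴)/(8·42.0³·9) = 135.39 N/mm
Parallel: k_eq = 0.92541 + 135.39 = 136.32 N/mm
δ = F/k_eq = 1190/136.32 = 8.7298 mm

8.73 mm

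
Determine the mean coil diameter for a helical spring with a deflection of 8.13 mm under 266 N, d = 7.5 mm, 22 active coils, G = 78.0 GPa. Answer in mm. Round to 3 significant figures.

35.0 mm

Required rate k = F/δ = 266/8.13 = 32.718 N/mm
D = (Gd⁴/(8N_a·k))^(1/3) = (78.0×10³·7.5⁴/(8·22·32.718))^(1/3)
  = (42858.4)^(1/3) = 34.9955 mm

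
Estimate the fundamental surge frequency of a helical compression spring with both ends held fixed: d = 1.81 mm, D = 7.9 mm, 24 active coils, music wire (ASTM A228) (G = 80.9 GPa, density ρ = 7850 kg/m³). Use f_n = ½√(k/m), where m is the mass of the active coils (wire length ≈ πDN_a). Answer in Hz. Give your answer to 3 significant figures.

437 Hz

k = Gd⁴/(8D³N_a) = (80.9×10³)(1.81⁴)/(8·7.9³·24) = 9.1723 N/mm = 9172.3 N/m
Wire length L = πDN_a = π·7.9·24 = 595.65 mm
m = ρ·(πd²/4)·L = 7850 × 2.573×10⁻⁶ m² × 0.59565 m = 0.012031 kg
f_n = ½√(k/m) = 0.5·√(9172.3/0.012031) = 0.5·√(7.6239e+05) = 436.57 Hz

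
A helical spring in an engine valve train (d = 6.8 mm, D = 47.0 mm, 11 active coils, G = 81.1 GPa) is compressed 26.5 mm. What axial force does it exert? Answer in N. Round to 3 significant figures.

k = Gd⁴/(8D³N_a) = (81.1×10³)(6.8⁴)/(8·47.0³·11) = 18.979 N/mm
F = k·δ = 18.979 × 26.5 = 502.95 N

503 N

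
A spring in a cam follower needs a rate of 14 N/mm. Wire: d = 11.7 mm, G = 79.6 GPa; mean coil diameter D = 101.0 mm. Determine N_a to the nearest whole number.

N_a = Gd⁴/(8D³k) = (79.6×10³ × 11.7⁴)/(8 × 101.0³ × 14)
    = 1.49161e+09 / 1.15394e+08 = 12.93 → 13 coils

13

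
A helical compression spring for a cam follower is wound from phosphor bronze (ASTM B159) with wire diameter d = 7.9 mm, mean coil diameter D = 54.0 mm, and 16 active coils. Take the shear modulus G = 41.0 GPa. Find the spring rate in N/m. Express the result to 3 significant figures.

7920 N/m

k = Gd⁴/(8D³N_a) = (41.0×10³ × 7.9⁴) / (8 × 54.0³ × 16)
  = 1.59695e+08 / 2.01554e+07 = 7.9232 N/mm = 7923.2 N/m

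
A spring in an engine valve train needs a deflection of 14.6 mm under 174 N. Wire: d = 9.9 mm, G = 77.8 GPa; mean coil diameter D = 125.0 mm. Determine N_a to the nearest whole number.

4

Required rate k = F/δ = 174/14.6 = 11.918 N/mm
N_a = Gd⁴/(8D³k) = (77.8×10³ × 9.9⁴)/(8 × 125.0³ × 11.918)
    = 7.47344e+08 / 1.86216e+08 = 4.013 → 4 coils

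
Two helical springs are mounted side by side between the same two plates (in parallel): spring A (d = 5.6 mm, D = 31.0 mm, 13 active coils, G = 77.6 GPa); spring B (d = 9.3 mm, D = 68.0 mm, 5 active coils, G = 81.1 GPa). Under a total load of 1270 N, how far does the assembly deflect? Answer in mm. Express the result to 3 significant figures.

k_A = Gd⁴/(8D³N_a) = (77.6×10³)(5.6⁴)/(8·31.0³·13) = 24.632 N/mm
k_B = Gd⁴/(8D³N_a) = (81.1×10³)(9.3⁴)/(8·68.0³·5) = 48.235 N/mm
Parallel: k_eq = 24.632 + 48.235 = 72.867 N/mm
δ = F/k_eq = 1270/72.867 = 17.429 mm

17.4 mm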